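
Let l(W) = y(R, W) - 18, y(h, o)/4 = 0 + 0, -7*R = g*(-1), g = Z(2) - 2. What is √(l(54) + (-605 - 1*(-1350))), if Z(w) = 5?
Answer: √727 ≈ 26.963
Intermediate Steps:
g = 3 (g = 5 - 2 = 3)
R = 3/7 (R = -3*(-1)/7 = -⅐*(-3) = 3/7 ≈ 0.42857)
y(h, o) = 0 (y(h, o) = 4*(0 + 0) = 4*0 = 0)
l(W) = -18 (l(W) = 0 - 18 = -18)
√(l(54) + (-605 - 1*(-1350))) = √(-18 + (-605 - 1*(-1350))) = √(-18 + (-605 + 1350)) = √(-18 + 745) = √727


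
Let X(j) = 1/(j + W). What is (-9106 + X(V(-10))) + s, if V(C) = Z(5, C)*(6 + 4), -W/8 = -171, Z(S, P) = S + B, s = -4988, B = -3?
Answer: -19562471/1388 ≈ -14094.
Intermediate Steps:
Z(S, P) = -3 + S (Z(S, P) = S - 3 = -3 + S)
W = 1368 (W = -8*(-171) = 1368)
V(C) = 20 (V(C) = (-3 + 5)*(6 + 4) = 2*10 = 20)
X(j) = 1/(1368 + j) (X(j) = 1/(j + 1368) = 1/(1368 + j))
(-9106 + X(V(-10))) + s = (-9106 + 1/(1368 + 20)) - 4988 = (-9106 + 1/1388) - 4988 = -12639127/1388 - 4988 = -19562471/1388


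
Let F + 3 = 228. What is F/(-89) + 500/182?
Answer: 1775/8099 ≈ 0.21916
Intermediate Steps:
F = 225 (F = -3 + 228 = 225)
F/(-89) + 500/182 = 225/(-89) + 500/182 = 225*(-1/89) + 500*(1/182) = -225/89 + 250/91 = 1775/8099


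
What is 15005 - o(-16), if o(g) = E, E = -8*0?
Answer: 15005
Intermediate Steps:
E = 0
o(g) = 0
15005 - o(-16) = 15005 - 1*0 = 15005 + 0 = 15005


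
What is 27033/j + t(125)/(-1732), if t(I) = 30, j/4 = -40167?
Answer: -4303433/23189748 ≈ -0.18557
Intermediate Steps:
j = -160668 (j = 4*(-40167) = -160668)
27033/j + t(125)/(-1732) = 27033/(-160668) + 30/(-1732) = 27033*(-1/160668) + 30*(-1/1732) = -9011/53556 - 15/866 = -4303433/23189748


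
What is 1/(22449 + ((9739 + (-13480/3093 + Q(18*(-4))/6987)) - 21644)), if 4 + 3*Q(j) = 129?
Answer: 21610791/227770124419 ≈ 9.4880e-5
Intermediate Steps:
Q(j) = 125/3 (Q(j) = -4/3 + (⅓)*129 = -4/3 + 43 = 125/3)
1/(22449 + ((9739 + (-13480/3093 + Q(18*(-4))/6987)) - 21644)) = 1/(22449 + ((9739 + (-13480/3093 + (125/3)/6987)) - 21644)) = 1/(22449 + ((9739 + (-13480*1/3093 + (125/3)*(1/6987))) - 21644)) = 1/(22449 + ((9739 + (-13480/3093 + 125/20961)) - 21644)) = 1/(22449 + ((9739 - 94055885/21610791) - 21644)) = 1/(22449 + (210373437664/21610791 - 21644)) = 1/(22449 - 257370522740/21610791) = 1/(227770124419/21610791) = 21610791/227770124419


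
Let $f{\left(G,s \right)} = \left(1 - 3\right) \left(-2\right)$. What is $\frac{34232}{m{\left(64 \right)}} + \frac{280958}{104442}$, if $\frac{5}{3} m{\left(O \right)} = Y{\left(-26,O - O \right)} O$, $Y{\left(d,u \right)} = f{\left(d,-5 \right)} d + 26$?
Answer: $- \frac{21904913}{2506608} \approx -8.7389$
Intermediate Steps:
$f{\left(G,s \right)} = 4$ ($f{\left(G,s \right)} = \left(-2\right) \left(-2\right) = 4$)
$Y{\left(d,u \right)} = 26 + 4 d$ ($Y{\left(d,u \right)} = 4 d + 26 = 26 + 4 d$)
$m{\left(O \right)} = - \frac{234 O}{5}$ ($m{\left(O \right)} = \frac{3 \left(26 + 4 \left(-26\right)\right) O}{5} = \frac{3 \left(26 - 104\right) O}{5} = \frac{3 \left(- 78 O\right)}{5} = - \frac{234 O}{5}$)
$\frac{34232}{m{\left(64 \right)}} + \frac{280958}{104442} = \frac{34232}{\left(- \frac{234}{5}\right) 64} + \frac{280958}{104442} = \frac{34232}{- \frac{14976}{5}} + 280958 \cdot \frac{1}{104442} = 34232 \left(- \frac{5}{14976}\right) + \frac{140479}{52221} = - \frac{21395}{1872} + \frac{140479}{52221} = - \frac{21904913}{2506608}$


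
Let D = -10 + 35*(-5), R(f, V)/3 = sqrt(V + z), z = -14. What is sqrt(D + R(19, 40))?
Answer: sqrt(-185 + 3*sqrt(26)) ≈ 13.027*I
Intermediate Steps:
R(f, V) = 3*sqrt(-14 + V) (R(f, V) = 3*sqrt(V - 14) = 3*sqrt(-14 + V))
D = -185 (D = -10 - 175 = -185)
sqrt(D + R(19, 40)) = sqrt(-185 + 3*sqrt(-14 + 40)) = sqrt(-185 + 3*sqrt(26))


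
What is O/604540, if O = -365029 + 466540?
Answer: 101511/604540 ≈ 0.16791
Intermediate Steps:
O = 101511
O/604540 = 101511/604540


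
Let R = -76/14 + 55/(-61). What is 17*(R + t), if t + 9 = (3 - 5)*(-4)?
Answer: -53210/427 ≈ -124.61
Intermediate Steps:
t = -1 (t = -9 + (3 - 5)*(-4) = -9 - 2*(-4) = -9 + 8 = -1)
R = -2703/427 (R = -76*1/14 + 55*(-1/61) = -38/7 - 55/61 = -2703/427 ≈ -6.3302)
17*(R + t) = 17*(-2703/427 - 1) = 17*(-3130/427) = -53210/427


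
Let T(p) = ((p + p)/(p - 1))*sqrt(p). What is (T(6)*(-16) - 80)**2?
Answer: 381184/25 + 6144*sqrt(6) ≈ 30297.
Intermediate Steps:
T(p) = 2*p**(3/2)/(-1 + p) (T(p) = ((2*p)/(-1 + p))*sqrt(p) = (2*p/(-1 + p))*sqrt(p) = 2*p**(3/2)/(-1 + p))
(T(6)*(-16) - 80)**2 = ((2*6**(3/2)/(-1 + 6))*(-16) - 80)**2 = ((2*(6*sqrt(6))/5)*(-16) - 80)**2 = ((2*(6*sqrt(6))*(1/5))*(-16) - 80)**2 = ((12*sqrt(6)/5)*(-16) - 80)**2 = (-192*sqrt(6)/5 - 80)**2 = (-80 - 192*sqrt(6)/5)**2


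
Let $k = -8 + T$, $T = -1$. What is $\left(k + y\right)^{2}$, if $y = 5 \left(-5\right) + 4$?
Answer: $900$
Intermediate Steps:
$k = -9$ ($k = -8 - 1 = -9$)
$y = -21$ ($y = -25 + 4 = -21$)
$\left(k + y\right)^{2} = \left(-9 - 21\right)^{2} = \left(-30\right)^{2} = 900$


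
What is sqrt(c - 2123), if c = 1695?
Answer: 2*I*sqrt(107) ≈ 20.688*I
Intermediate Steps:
sqrt(c - 2123) = sqrt(1695 - 2123) = sqrt(-428) = 2*I*sqrt(107)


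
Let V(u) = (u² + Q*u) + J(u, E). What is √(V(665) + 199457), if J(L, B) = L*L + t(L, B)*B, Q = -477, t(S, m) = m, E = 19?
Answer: √767063 ≈ 875.82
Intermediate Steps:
J(L, B) = B² + L² (J(L, B) = L*L + B*B = L² + B² = B² + L²)
V(u) = 361 - 477*u + 2*u² (V(u) = (u² - 477*u) + (19² + u²) = (u² - 477*u) + (361 + u²) = 361 - 477*u + 2*u²)
√(V(665) + 199457) = √((361 - 477*665 + 2*665²) + 199457) = √((361 - 317205 + 2*442225) + 199457) = √((361 - 317205 + 884450) + 199457) = √(567606 + 199457) = √767063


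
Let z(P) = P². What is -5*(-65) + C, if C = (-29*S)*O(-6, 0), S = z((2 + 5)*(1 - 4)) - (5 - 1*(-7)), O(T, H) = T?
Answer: 74971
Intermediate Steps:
S = 429 (S = ((2 + 5)*(1 - 4))² - (5 - 1*(-7)) = (7*(-3))² - (5 + 7) = (-21)² - 1*12 = 441 - 12 = 429)
C = 74646 (C = -29*429*(-6) = -12441*(-6) = 74646)
-5*(-65) + C = -5*(-65) + 74646 = 325 + 74646 = 74971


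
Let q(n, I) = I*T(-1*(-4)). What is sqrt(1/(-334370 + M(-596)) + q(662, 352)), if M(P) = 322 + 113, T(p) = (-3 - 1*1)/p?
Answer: 3*I*sqrt(89007777735)/47705 ≈ 18.762*I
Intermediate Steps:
T(p) = -4/p (T(p) = (-3 - 1)/p = -4/p)
M(P) = 435
q(n, I) = -I (q(n, I) = I*(-4/((-1*(-4)))) = I*(-4/4) = I*(-4*1/4) = I*(-1) = -I)
sqrt(1/(-334370 + M(-596)) + q(662, 352)) = sqrt(1/(-334370 + 435) - 1*352) = sqrt(1/(-333935) - 352) = sqrt(-1/333935 - 352) = sqrt(-117545121/333935) = 3*I*sqrt(89007777735)/47705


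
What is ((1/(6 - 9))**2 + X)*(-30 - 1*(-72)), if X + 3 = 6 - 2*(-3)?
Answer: 1148/3 ≈ 382.67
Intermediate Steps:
X = 9 (X = -3 + (6 - 2*(-3)) = -3 + (6 + 6) = -3 + 12 = 9)
((1/(6 - 9))**2 + X)*(-30 - 1*(-72)) = ((1/(6 - 9))**2 + 9)*(-30 - 1*(-72)) = ((1/(-3))**2 + 9)*(-30 + 72) = ((-1/3)**2 + 9)*42 = (1/9 + 9)*42 = (82/9)*42 = 1148/3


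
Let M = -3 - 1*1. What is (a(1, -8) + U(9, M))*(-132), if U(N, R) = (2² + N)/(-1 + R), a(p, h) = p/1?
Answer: 1056/5 ≈ 211.20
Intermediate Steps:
M = -4 (M = -3 - 1 = -4)
a(p, h) = p (a(p, h) = p*1 = p)
U(N, R) = (4 + N)/(-1 + R)
(a(1, -8) + U(9, M))*(-132) = (1 + (4 + 9)/(-1 - 4))*(-132) = (1 + 13/(-5))*(-132) = (1 - ⅕*13)*(-132) = (1 - 13/5)*(-132) = -8/5*(-132) = 1056/5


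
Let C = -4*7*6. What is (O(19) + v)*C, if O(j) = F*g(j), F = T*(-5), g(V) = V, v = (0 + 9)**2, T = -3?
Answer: -61488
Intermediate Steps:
v = 81 (v = 9**2 = 81)
F = 15 (F = -3*(-5) = 15)
C = -168 (C = -28*6 = -168)
O(j) = 15*j
(O(19) + v)*C = (15*19 + 81)*(-168) = (285 + 81)*(-168) = 366*(-168) = -61488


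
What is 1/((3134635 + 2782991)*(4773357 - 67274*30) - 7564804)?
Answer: 1/16303862779958 ≈ 6.1335e-14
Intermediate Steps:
1/((3134635 + 2782991)*(4773357 - 67274*30) - 7564804) = 1/(5917626*(4773357 - 2018220) - 7564804) = 1/(5917626*2755137 - 7564804) = 1/(16303870344762 - 7564804) = 1/16303862779958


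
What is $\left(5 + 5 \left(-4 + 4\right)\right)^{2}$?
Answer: $25$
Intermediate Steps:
$\left(5 + 5 \left(-4 + 4\right)\right)^{2} = \left(5 + 5 \cdot 0\right)^{2} = \left(5 + 0\right)^{2} = 5^{2} = 25$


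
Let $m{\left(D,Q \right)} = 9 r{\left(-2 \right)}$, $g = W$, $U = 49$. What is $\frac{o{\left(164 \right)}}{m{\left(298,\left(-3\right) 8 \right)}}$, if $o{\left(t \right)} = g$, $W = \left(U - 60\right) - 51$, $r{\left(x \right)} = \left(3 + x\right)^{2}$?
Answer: $- \frac{62}{9} \approx -6.8889$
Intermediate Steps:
$W = -62$ ($W = \left(49 - 60\right) - 51 = -11 - 51 = -62$)
$g = -62$
$o{\left(t \right)} = -62$
$m{\left(D,Q \right)} = 9$ ($m{\left(D,Q \right)} = 9 \left(3 - 2\right)^{2} = 9 \cdot 1^{2} = 9 \cdot 1 = 9$)
$\frac{o{\left(164 \right)}}{m{\left(298,\left(-3\right) 8 \right)}} = - \frac{62}{9}$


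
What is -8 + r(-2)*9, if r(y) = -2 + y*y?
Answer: 10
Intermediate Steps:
r(y) = -2 + y²
-8 + r(-2)*9 = -8 + (-2 + (-2)²)*9 = -8 + (-2 + 4)*9 = -8 + 2*9 = -8 + 18 = 10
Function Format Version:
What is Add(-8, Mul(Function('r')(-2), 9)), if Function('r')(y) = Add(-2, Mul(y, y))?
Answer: 10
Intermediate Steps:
Function('r')(y) = Add(-2, Pow(y, 2))
Add(-8, Mul(Function('r')(-2), 9)) = Add(-8, Mul(Add(-2, Pow(-2, 2)), 9)) = Add(-8, Mul(Add(-2, 4), 9)) = Add(-8, Mul(2, 9)) = Add(-8, 18) = 10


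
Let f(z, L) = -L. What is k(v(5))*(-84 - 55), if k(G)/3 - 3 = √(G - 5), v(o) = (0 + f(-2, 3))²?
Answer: -2085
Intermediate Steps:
v(o) = 9 (v(o) = (0 - 1*3)² = (0 - 3)² = (-3)² = 9)
k(G) = 9 + 3*√(-5 + G) (k(G) = 9 + 3*√(G - 5) = 9 + 3*√(-5 + G))
k(v(5))*(-84 - 55) = (9 + 3*√(-5 + 9))*(-84 - 55) = (9 + 3*√4)*(-139) = (9 + 3*2)*(-139) = (9 + 6)*(-139) = 15*(-139) = -2085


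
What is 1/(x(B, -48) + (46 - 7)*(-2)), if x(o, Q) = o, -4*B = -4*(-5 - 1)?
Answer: -1/84 ≈ -0.011905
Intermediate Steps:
B = -6 (B = -(-1)*(-5 - 1) = -(-1)*(-6) = -¼*24 = -6)
1/(x(B, -48) + (46 - 7)*(-2)) = 1/(-6 + (46 - 7)*(-2)) = 1/(-6 + 39*(-2)) = 1/(-6 - 78) = 1/(-84) = -1/84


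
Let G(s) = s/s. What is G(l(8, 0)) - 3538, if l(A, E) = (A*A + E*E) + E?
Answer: -3537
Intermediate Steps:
l(A, E) = E + A**2 + E**2 (l(A, E) = (A**2 + E**2) + E = E + A**2 + E**2)
G(s) = 1
G(l(8, 0)) - 3538 = 1 - 3538 = -3537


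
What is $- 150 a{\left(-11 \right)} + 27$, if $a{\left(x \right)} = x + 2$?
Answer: $1377$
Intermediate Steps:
$a{\left(x \right)} = 2 + x$
$- 150 a{\left(-11 \right)} + 27 = - 150 \left(2 - 11\right) + 27 = \left(-150\right) \left(-9\right) + 27 = 1350 + 27 = 1377$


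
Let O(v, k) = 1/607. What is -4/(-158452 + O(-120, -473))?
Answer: 2428/96180363 ≈ 2.5244e-5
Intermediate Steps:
O(v, k) = 1/607
-4/(-158452 + O(-120, -473)) = -4/(-158452 + 1/607) = -4/(-96180363/607) = -4*(-607/96180363) = 2428/96180363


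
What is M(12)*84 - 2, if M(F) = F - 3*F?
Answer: -2018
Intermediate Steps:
M(F) = -2*F
M(12)*84 - 2 = -2*12*84 - 2 = -24*84 - 2 = -2016 - 2 = -2018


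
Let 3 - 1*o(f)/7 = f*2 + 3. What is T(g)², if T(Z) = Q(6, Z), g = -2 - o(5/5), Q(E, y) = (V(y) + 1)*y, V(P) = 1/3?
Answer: 256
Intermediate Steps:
o(f) = -14*f (o(f) = 21 - 7*(f*2 + 3) = 21 - 7*(2*f + 3) = 21 - 7*(3 + 2*f) = 21 + (-21 - 14*f) = -14*f)
V(P) = ⅓
Q(E, y) = 4*y/3 (Q(E, y) = (⅓ + 1)*y = 4*y/3)
g = 12 (g = -2 - (-14)*5/5 = -2 - (-14)*5*(⅕) = -2 - (-14) = -2 - 1*(-14) = -2 + 14 = 12)
T(Z) = 4*Z/3
T(g)² = ((4/3)*12)² = 16² = 256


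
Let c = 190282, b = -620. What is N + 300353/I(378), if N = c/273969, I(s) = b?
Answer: -82169436217/169860780 ≈ -483.75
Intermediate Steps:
I(s) = -620
N = 190282/273969 ≈ 0.69454
N + 300353/I(378) = 190282/273969 + 300353/(-620) = 190282/273969 + 300353*(-1/620) = 190282/273969 - 300353/620 = -82169436217/169860780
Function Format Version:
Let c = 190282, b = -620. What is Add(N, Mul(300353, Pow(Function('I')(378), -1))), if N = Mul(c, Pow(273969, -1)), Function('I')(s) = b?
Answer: Rational(-82169436217, 169860780) ≈ -483.75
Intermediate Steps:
Function('I')(s) = -620
N = Rational(190282, 273969) (N = Mul(190282, Pow(273969, -1)) = Mul(190282, Rational(1, 273969)) = Rational(190282, 273969) ≈ 0.69454)
Add(N, Mul(300353, Pow(Function('I')(378), -1))) = Add(Rational(190282, 273969), Mul(300353, Pow(-620, -1))) = Add(Rational(190282, 273969), Mul(300353, Rational(-1, 620))) = Add(Rational(190282, 273969), Rational(-300353, 620)) = Rational(-82169436217, 169860780)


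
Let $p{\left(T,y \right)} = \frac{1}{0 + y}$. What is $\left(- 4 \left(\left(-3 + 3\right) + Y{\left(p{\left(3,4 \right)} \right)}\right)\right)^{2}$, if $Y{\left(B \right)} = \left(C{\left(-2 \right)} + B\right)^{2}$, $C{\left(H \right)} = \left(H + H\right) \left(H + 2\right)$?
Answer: $\frac{1}{16} \approx 0.0625$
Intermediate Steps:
$C{\left(H \right)} = 2 H \left(2 + H\right)$
$p{\left(T,y \right)} = \frac{1}{y}$
$Y{\left(B \right)} = B^{2}$ ($Y{\left(B \right)} = \left(2 \left(-2\right) \left(2 - 2\right) + B\right)^{2} = \left(2 \left(-2\right) 0 + B\right)^{2} = \left(0 + B\right)^{2} = B^{2}$)
$\left(- 4 \left(\left(-3 + 3\right) + Y{\left(p{\left(3,4 \right)} \right)}\right)\right)^{2} = \left(- 4 \left(\left(-3 + 3\right) + \left(\frac{1}{4}\right)^{2}\right)\right)^{2} = \left(- 4 \left(0 + \left(\frac{1}{4}\right)^{2}\right)\right)^{2} = \left(- 4 \left(0 + \frac{1}{16}\right)\right)^{2} = \left(\left(-4\right) \frac{1}{16}\right)^{2} = \left(- \frac{1}{4}\right)^{2} = \frac{1}{16}$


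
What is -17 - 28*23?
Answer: -661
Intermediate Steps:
-17 - 28*23 = -17 - 644 = -661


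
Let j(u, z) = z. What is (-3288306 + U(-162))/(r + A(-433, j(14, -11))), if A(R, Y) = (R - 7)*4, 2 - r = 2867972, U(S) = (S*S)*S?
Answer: 3769917/1434865 ≈ 2.6274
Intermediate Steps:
U(S) = S**3 (U(S) = S**2*S = S**3)
r = -2867970 (r = 2 - 1*2867972 = 2 - 2867972 = -2867970)
A(R, Y) = -28 + 4*R (A(R, Y) = (-7 + R)*4 = -28 + 4*R)
(-3288306 + U(-162))/(r + A(-433, j(14, -11))) = (-3288306 + (-162)**3)/(-2867970 + (-28 + 4*(-433))) = (-3288306 - 4251528)/(-2867970 + (-28 - 1732)) = -7539834/(-2867970 - 1760) = -7539834/(-2869730) = -7539834*(-1/2869730) = 3769917/1434865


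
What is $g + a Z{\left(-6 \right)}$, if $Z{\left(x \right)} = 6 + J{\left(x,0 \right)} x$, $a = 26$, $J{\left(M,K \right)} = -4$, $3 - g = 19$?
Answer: $764$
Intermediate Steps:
$g = -16$ ($g = 3 - 19 = -16$)
$Z{\left(x \right)} = 6 - 4 x$
$g + a Z{\left(-6 \right)} = -16 + 26 \left(6 - -24\right) = -16 + 26 \left(6 + 24\right) = -16 + 26 \cdot 30 = -16 + 780 = 764$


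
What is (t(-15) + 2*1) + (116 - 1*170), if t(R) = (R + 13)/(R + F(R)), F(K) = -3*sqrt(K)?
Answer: 2*(-78*sqrt(15) + 389*I)/(3*(sqrt(15) - 5*I)) ≈ -51.917 - 0.06455*I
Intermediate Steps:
t(R) = (13 + R)/(R - 3*sqrt(R)) (t(R) = (R + 13)/(R - 3*sqrt(R)) = (13 + R)/(R - 3*sqrt(R)))
(t(-15) + 2*1) + (116 - 1*170) = ((13 - 15)/(-15 - 3*I*sqrt(15)) + 2*1) + (116 - 1*170) = (-2/(-15 - 3*I*sqrt(15)) + 2) + (116 - 170) = (-2/(-15 - 3*I*sqrt(15)) + 2) - 54 = (2 - 2/(-15 - 3*I*sqrt(15))) - 54 = -52 - 2/(-15 - 3*I*sqrt(15))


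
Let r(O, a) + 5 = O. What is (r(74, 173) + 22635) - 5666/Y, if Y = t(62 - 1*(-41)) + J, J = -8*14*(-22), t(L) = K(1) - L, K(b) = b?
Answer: 26810591/1181 ≈ 22702.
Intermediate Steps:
t(L) = 1 - L
r(O, a) = -5 + O
J = 2464 (J = -112*(-22) = 2464)
Y = 2362 (Y = (1 - (62 - 1*(-41))) + 2464 = (1 - (62 + 41)) + 2464 = (1 - 1*103) + 2464 = (1 - 103) + 2464 = -102 + 2464 = 2362)
(r(74, 173) + 22635) - 5666/Y = ((-5 + 74) + 22635) - 5666/2362 = (69 + 22635) - 5666*1/2362 = 22704 - 2833/1181 = 26810591/1181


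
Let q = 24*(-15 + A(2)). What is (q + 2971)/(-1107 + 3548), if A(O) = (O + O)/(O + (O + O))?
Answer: 2627/2441 ≈ 1.0762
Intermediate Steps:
A(O) = ⅔ (A(O) = (2*O)/(O + 2*O) = (2*O)/((3*O)) = (2*O)*(1/(3*O)) = ⅔)
q = -344 (q = 24*(-15 + ⅔) = 24*(-43/3) = -344)
(q + 2971)/(-1107 + 3548) = (-344 + 2971)/(-1107 + 3548) = 2627/2441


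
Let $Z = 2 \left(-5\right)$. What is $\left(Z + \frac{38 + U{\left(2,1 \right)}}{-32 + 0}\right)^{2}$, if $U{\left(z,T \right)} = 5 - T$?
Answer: $\frac{32761}{256} \approx 127.97$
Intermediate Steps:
$Z = -10$
$\left(Z + \frac{38 + U{\left(2,1 \right)}}{-32 + 0}\right)^{2} = \left(-10 + \frac{38 + \left(5 - 1\right)}{-32 + 0}\right)^{2} = \left(-10 + \frac{38 + \left(5 - 1\right)}{-32}\right)^{2} = \left(-10 + \left(38 + 4\right) \left(- \frac{1}{32}\right)\right)^{2} = \left(-10 + 42 \left(- \frac{1}{32}\right)\right)^{2} = \left(-10 - \frac{21}{16}\right)^{2} = \left(- \frac{181}{16}\right)^{2} = \frac{32761}{256}$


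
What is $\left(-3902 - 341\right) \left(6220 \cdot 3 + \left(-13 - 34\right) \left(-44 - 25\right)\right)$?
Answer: $-92934429$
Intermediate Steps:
$\left(-3902 - 341\right) \left(6220 \cdot 3 + \left(-13 - 34\right) \left(-44 - 25\right)\right) = - 4243 \left(18660 - -3243\right) = - 4243 \left(18660 + 3243\right) = \left(-4243\right) 21903 = -92934429$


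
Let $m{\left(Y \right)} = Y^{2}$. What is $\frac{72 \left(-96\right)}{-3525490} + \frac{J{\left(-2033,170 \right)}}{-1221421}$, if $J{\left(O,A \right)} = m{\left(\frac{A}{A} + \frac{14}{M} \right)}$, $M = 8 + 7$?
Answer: $\frac{189658900211}{96887419229025} \approx 0.0019575$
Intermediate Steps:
$M = 15$
$J{\left(O,A \right)} = \frac{841}{225}$ ($J{\left(O,A \right)} = \left(\frac{A}{A} + \frac{14}{15}\right)^{2} = \left(1 + 14 \cdot \frac{1}{15}\right)^{2} = \left(1 + \frac{14}{15}\right)^{2} = \left(\frac{29}{15}\right)^{2} = \frac{841}{225}$)
$\frac{72 \left(-96\right)}{-3525490} + \frac{J{\left(-2033,170 \right)}}{-1221421} = \frac{72 \left(-96\right)}{-3525490} + \frac{841}{225 \left(-1221421\right)} = \left(-6912\right) \left(- \frac{1}{3525490}\right) + \frac{841}{225} \left(- \frac{1}{1221421}\right) = \frac{3456}{1762745} - \frac{841}{274819725} = \frac{189658900211}{96887419229025}$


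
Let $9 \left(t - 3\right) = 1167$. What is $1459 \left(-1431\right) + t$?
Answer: $- \frac{6263089}{3} \approx -2.0877 \cdot 10^{6}$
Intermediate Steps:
$t = \frac{398}{3}$ ($t = 3 + \frac{1}{9} \cdot 1167 = 3 + \frac{389}{3} = \frac{398}{3} \approx 132.67$)
$1459 \left(-1431\right) + t = 1459 \left(-1431\right) + \frac{398}{3} = -2087829 + \frac{398}{3} = - \frac{6263089}{3}$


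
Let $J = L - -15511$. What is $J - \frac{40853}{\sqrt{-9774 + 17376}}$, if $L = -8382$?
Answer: $7129 - \frac{40853 \sqrt{7602}}{7602} \approx 6660.4$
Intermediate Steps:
$J = 7129$ ($J = -8382 - -15511 = -8382 + 15511 = 7129$)
$J - \frac{40853}{\sqrt{-9774 + 17376}} = 7129 - \frac{40853}{\sqrt{-9774 + 17376}} = 7129 - \frac{40853}{\sqrt{7602}} = 7129 - 40853 \frac{\sqrt{7602}}{7602} = 7129 - \frac{40853 \sqrt{7602}}{7602}$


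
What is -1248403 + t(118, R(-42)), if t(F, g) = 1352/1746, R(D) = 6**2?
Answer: -1089855143/873 ≈ -1.2484e+6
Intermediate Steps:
R(D) = 36
t(F, g) = 676/873 (t(F, g) = 1352*(1/1746) = 676/873)
-1248403 + t(118, R(-42)) = -1248403 + 676/873 = -1089855143/873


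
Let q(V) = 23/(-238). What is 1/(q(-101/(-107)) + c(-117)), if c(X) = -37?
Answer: -238/8829 ≈ -0.026957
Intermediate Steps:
q(V) = -23/238 (q(V) = 23*(-1/238) = -23/238)
1/(q(-101/(-107)) + c(-117)) = 1/(-23/238 - 37) = 1/(-8829/238) = -238/8829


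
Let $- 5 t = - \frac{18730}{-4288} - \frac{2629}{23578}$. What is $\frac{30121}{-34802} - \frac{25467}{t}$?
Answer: $\frac{37335323985758461}{1248065808998} \approx 29915.0$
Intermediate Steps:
$t = - \frac{107585697}{126378080}$ ($t = - \frac{- \frac{18730}{-4288} - \frac{2629}{23578}}{5} = - \frac{\left(-18730\right) \left(- \frac{1}{4288}\right) - \frac{2629}{23578}}{5} = - \frac{\frac{9365}{2144} - \frac{2629}{23578}}{5} = \left(- \frac{1}{5}\right) \frac{107585697}{25275616} = - \frac{107585697}{126378080} \approx -0.8513$)
$\frac{30121}{-34802} - \frac{25467}{t} = \frac{30121}{-34802} - \frac{25467}{- \frac{107585697}{126378080}} = 30121 \left(- \frac{1}{34802}\right) - - \frac{1072823521120}{35861899} = - \frac{30121}{34802} + \frac{1072823521120}{35861899} = \frac{37335323985758461}{1248065808998}$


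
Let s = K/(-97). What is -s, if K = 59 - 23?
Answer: 36/97 ≈ 0.37113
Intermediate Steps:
K = 36
s = -36/97 (s = 36/(-97) = 36*(-1/97) = -36/97 ≈ -0.37113)
-s = -1*(-36/97) = 36/97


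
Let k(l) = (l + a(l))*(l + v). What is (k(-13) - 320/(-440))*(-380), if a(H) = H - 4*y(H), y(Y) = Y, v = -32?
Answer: 4887560/11 ≈ 4.4432e+5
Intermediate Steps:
a(H) = -3*H (a(H) = H - 4*H = -3*H)
k(l) = -2*l*(-32 + l) (k(l) = (l - 3*l)*(l - 32) = (-2*l)*(-32 + l) = -2*l*(-32 + l))
(k(-13) - 320/(-440))*(-380) = (2*(-13)*(32 - 1*(-13)) - 320/(-440))*(-380) = (2*(-13)*(32 + 13) - 320*(-1/440))*(-380) = (2*(-13)*45 + 8/11)*(-380) = (-1170 + 8/11)*(-380) = -12862/11*(-380) = 4887560/11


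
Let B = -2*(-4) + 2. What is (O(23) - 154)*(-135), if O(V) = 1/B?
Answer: 41553/2 ≈ 20777.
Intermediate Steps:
B = 10 (B = 8 + 2 = 10)
O(V) = 1/10
(O(23) - 154)*(-135) = (1/10 - 154)*(-135) = -1539/10*(-135) = 41553/2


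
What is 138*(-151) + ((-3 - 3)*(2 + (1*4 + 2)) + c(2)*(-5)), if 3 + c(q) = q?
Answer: -20881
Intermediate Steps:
c(q) = -3 + q
138*(-151) + ((-3 - 3)*(2 + (1*4 + 2)) + c(2)*(-5)) = 138*(-151) + ((-3 - 3)*(2 + (1*4 + 2)) + (-3 + 2)*(-5)) = -20838 + (-6*(2 + (4 + 2)) - 1*(-5)) = -20838 + (-6*(2 + 6) + 5) = -20838 + (-6*8 + 5) = -20838 + (-48 + 5) = -20838 - 43 = -20881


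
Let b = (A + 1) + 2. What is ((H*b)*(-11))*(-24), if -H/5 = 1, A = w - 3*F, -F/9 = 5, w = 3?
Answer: -186120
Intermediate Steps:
F = -45 (F = -9*5 = -45)
A = 138 (A = 3 - 3*(-45) = 3 + 135 = 138)
H = -5 (H = -5*1 = -5)
b = 141 (b = (138 + 1) + 2 = 139 + 2 = 141)
((H*b)*(-11))*(-24) = (-5*141*(-11))*(-24) = -705*(-11)*(-24) = 7755*(-24) = -186120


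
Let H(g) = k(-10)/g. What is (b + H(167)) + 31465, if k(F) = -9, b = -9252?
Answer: 3709562/167 ≈ 22213.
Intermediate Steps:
H(g) = -9/g
(b + H(167)) + 31465 = (-9252 - 9/167) + 31465 = -1545093/167 + 31465 = 3709562/167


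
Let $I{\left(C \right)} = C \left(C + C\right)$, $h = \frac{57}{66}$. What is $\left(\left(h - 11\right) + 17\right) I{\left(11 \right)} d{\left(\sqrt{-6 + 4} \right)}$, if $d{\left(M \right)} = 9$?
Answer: $14949$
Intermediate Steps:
$h = \frac{19}{22}$ ($h = 57 \cdot \frac{1}{66} = \frac{19}{22} \approx 0.86364$)
$I{\left(C \right)} = 2 C^{2}$ ($I{\left(C \right)} = C 2 C = 2 C^{2}$)
$\left(\left(h - 11\right) + 17\right) I{\left(11 \right)} d{\left(\sqrt{-6 + 4} \right)} = \left(\left(\frac{19}{22} - 11\right) + 17\right) 2 \cdot 11^{2} \cdot 9 = \left(- \frac{223}{22} + 17\right) 2 \cdot 121 \cdot 9 = \frac{151}{22} \cdot 242 \cdot 9 = 1661 \cdot 9 = 14949$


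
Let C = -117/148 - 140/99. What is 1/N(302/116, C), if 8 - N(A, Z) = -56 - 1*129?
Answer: 1/193 ≈ 0.0051813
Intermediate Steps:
C = -32303/14652 (C = -117*1/148 - 140*1/99 = -117/148 - 140/99 = -32303/14652 ≈ -2.2047)
N(A, Z) = 193 (N(A, Z) = 8 - (-56 - 1*129) = 8 - (-56 - 129) = 8 - 1*(-185) = 8 + 185 = 193)
1/N(302/116, C) = 1/193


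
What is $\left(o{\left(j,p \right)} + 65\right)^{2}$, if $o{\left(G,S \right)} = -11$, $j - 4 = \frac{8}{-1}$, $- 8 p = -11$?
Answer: $2916$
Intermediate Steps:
$p = \frac{11}{8}$ ($p = \left(- \frac{1}{8}\right) \left(-11\right) = \frac{11}{8} \approx 1.375$)
$j = -4$ ($j = 4 + \frac{8}{-1} = 4 + 8 \left(-1\right) = 4 - 8 = -4$)
$\left(o{\left(j,p \right)} + 65\right)^{2} = \left(-11 + 65\right)^{2} = 54^{2} = 2916$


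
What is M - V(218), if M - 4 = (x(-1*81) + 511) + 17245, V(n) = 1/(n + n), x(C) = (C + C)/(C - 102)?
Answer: 472368443/26596 ≈ 17761.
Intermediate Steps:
x(C) = 2*C/(-102 + C) (x(C) = (2*C)/(-102 + C) = 2*C/(-102 + C))
V(n) = 1/(2*n)
M = 1083414/61 (M = 4 + ((2*(-1*81)/(-102 - 1*81) + 511) + 17245) = 4 + ((2*(-81)/(-102 - 81) + 511) + 17245) = 4 + ((2*(-81)/(-183) + 511) + 17245) = 4 + ((2*(-81)*(-1/183) + 511) + 17245) = 4 + ((54/61 + 511) + 17245) = 4 + (31225/61 + 17245) = 4 + 1083170/61 = 1083414/61 ≈ 17761.)
M - V(218) = 1083414/61 - 1/(2*218) = 1083414/61 - 1*1/436 = 1083414/61 - 1/436 = 472368443/26596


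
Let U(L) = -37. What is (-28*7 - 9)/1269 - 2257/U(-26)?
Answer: 77204/1269 ≈ 60.838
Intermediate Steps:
(-28*7 - 9)/1269 - 2257/U(-26) = (-28*7 - 9)/1269 - 2257/(-37) = (-196 - 9)*(1/1269) - 2257*(-1/37) = -205*1/1269 + 61 = -205/1269 + 61 = 77204/1269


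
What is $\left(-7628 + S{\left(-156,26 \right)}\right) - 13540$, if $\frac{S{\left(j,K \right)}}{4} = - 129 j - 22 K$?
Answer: $57040$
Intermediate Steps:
$S{\left(j,K \right)} = - 516 j - 88 K$ ($S{\left(j,K \right)} = 4 \left(- 129 j - 22 K\right) = - 516 j - 88 K$)
$\left(-7628 + S{\left(-156,26 \right)}\right) - 13540 = \left(-7628 - -78208\right) - 13540 = \left(-7628 + \left(80496 - 2288\right)\right) - 13540 = \left(-7628 + 78208\right) - 13540 = 70580 - 13540 = 57040$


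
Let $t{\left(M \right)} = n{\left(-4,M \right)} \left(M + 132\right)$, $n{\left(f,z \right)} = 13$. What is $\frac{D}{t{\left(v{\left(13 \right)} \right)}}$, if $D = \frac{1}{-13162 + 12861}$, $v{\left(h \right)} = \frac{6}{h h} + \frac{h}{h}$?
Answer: $- \frac{13}{6767383} \approx -1.921 \cdot 10^{-6}$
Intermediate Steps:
$v{\left(h \right)} = 1 + \frac{6}{h^{2}}$ ($v{\left(h \right)} = \frac{6}{h^{2}} + 1 = 1 + \frac{6}{h^{2}}$)
$t{\left(M \right)} = 1716 + 13 M$ ($t{\left(M \right)} = 13 \left(M + 132\right) = 13 \left(132 + M\right) = 1716 + 13 M$)
$D = - \frac{1}{301}$ ($D = \frac{1}{-301} = - \frac{1}{301} \approx -0.0033223$)
$\frac{D}{t{\left(v{\left(13 \right)} \right)}} = - \frac{1}{301 \left(1716 + 13 \left(1 + \frac{6}{169}\right)\right)} = - \frac{1}{301 \left(1716 + 13 \cdot \frac{175}{169}\right)} = - \frac{1}{301 \left(1716 + \frac{175}{13}\right)} = - \frac{1}{301 \cdot \frac{22483}{13}} = \left(- \frac{1}{301}\right) \frac{13}{22483} = - \frac{13}{6767383}$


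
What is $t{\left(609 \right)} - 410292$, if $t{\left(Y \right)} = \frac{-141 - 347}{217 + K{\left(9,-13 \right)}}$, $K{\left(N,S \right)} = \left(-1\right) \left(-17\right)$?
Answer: $- \frac{48004408}{117} \approx -4.1029 \cdot 10^{5}$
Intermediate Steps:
$K{\left(N,S \right)} = 17$
$t{\left(Y \right)} = - \frac{244}{117}$ ($t{\left(Y \right)} = \frac{-141 - 347}{217 + 17} = - \frac{488}{234} = \left(-488\right) \frac{1}{234} = - \frac{244}{117}$)
$t{\left(609 \right)} - 410292 = - \frac{244}{117} - 410292 = - \frac{48004408}{117}$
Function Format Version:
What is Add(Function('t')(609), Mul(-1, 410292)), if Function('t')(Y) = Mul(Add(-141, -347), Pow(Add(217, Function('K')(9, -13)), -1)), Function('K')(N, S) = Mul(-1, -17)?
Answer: Rational(-48004408, 117) ≈ -4.1029e+5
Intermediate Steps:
Function('K')(N, S) = 17
Function('t')(Y) = Rational(-244, 117) (Function('t')(Y) = Mul(Add(-141, -347), Pow(Add(217, 17), -1)) = Mul(-488, Pow(234, -1)) = Mul(-488, Rational(1, 234)) = Rational(-244, 117))
Add(Function('t')(609), Mul(-1, 410292)) = Add(Rational(-244, 117), Mul(-1, 410292)) = Add(Rational(-244, 117), -410292) = Rational(-48004408, 117)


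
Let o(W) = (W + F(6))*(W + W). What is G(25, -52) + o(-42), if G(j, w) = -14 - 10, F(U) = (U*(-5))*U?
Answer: 18624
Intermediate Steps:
F(U) = -5*U² (F(U) = (-5*U)*U = -5*U²)
G(j, w) = -24
o(W) = 2*W*(-180 + W) (o(W) = (W - 5*6²)*(W + W) = (W - 5*36)*(2*W) = (W - 180)*(2*W) = (-180 + W)*(2*W) = 2*W*(-180 + W))
G(25, -52) + o(-42) = -24 + 2*(-42)*(-180 - 42) = -24 + 2*(-42)*(-222) = -24 + 18648 = 18624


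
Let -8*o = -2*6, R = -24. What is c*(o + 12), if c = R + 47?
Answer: 621/2 ≈ 310.50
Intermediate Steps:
o = 3/2 (o = -(-1)*6/4 = -1/8*(-12) = 3/2 ≈ 1.5000)
c = 23 (c = -24 + 47 = 23)
c*(o + 12) = 23*(3/2 + 12) = 23*(27/2) = 621/2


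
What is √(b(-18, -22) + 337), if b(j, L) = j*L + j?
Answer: √715 ≈ 26.739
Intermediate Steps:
b(j, L) = j + L*j (b(j, L) = L*j + j = j + L*j)
√(b(-18, -22) + 337) = √(-18*(1 - 22) + 337) = √(-18*(-21) + 337) = √(378 + 337) = √715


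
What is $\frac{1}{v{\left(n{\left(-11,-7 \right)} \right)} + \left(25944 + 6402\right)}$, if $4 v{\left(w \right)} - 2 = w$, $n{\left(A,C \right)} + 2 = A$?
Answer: $\frac{4}{129373} \approx 3.0918 \cdot 10^{-5}$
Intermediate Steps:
$n{\left(A,C \right)} = -2 + A$
$v{\left(w \right)} = \frac{1}{2} + \frac{w}{4}$
$\frac{1}{v{\left(n{\left(-11,-7 \right)} \right)} + \left(25944 + 6402\right)} = \frac{1}{\left(\frac{1}{2} + \frac{-2 - 11}{4}\right) + \left(25944 + 6402\right)} = \frac{1}{\left(\frac{1}{2} + \frac{1}{4} \left(-13\right)\right) + 32346} = \frac{1}{\left(\frac{1}{2} - \frac{13}{4}\right) + 32346} = \frac{1}{- \frac{11}{4} + 32346} = \frac{1}{\frac{129373}{4}} = \frac{4}{129373}$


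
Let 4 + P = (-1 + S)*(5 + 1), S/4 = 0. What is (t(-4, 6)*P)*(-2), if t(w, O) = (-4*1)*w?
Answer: 320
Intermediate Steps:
S = 0 (S = 4*0 = 0)
t(w, O) = -4*w
P = -10 (P = -4 + (-1 + 0)*(5 + 1) = -4 - 1*6 = -4 - 6 = -10)
(t(-4, 6)*P)*(-2) = (-4*(-4)*(-10))*(-2) = (16*(-10))*(-2) = -160*(-2) = 320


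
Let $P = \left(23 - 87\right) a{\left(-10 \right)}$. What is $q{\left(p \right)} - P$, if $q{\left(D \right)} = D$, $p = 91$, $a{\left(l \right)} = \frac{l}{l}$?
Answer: $155$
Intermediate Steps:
$a{\left(l \right)} = 1$
$P = -64$ ($P = \left(23 - 87\right) 1 = \left(-64\right) 1 = -64$)
$q{\left(p \right)} - P = 91 - -64 = 91 + 64 = 155$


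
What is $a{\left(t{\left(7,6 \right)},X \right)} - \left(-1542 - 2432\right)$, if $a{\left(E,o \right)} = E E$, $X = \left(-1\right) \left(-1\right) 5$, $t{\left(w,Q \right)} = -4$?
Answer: $3990$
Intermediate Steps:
$X = 5$ ($X = 1 \cdot 5 = 5$)
$a{\left(E,o \right)} = E^{2}$
$a{\left(t{\left(7,6 \right)},X \right)} - \left(-1542 - 2432\right) = \left(-4\right)^{2} - \left(-1542 - 2432\right) = 16 - \left(-1542 - 2432\right) = 16 - -3974 = 16 + 3974 = 3990$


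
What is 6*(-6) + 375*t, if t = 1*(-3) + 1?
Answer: -786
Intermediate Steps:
t = -2 (t = -3 + 1 = -2)
6*(-6) + 375*t = 6*(-6) + 375*(-2) = -36 - 750 = -786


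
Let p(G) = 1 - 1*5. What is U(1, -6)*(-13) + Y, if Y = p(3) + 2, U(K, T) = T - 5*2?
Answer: 206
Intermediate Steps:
p(G) = -4 (p(G) = 1 - 5 = -4)
U(K, T) = -10 + T (U(K, T) = T - 10 = -10 + T)
Y = -2 (Y = -4 + 2 = -2)
U(1, -6)*(-13) + Y = (-10 - 6)*(-13) - 2 = -16*(-13) - 2 = 208 - 2 = 206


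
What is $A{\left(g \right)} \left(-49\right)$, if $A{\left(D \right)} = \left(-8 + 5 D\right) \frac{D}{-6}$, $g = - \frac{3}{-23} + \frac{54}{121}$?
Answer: $- \frac{373275385}{15490178} \approx -24.098$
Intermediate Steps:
$g = \frac{1605}{2783}$ ($g = \left(-3\right) \left(- \frac{1}{23}\right) + 54 \cdot \frac{1}{121} = \frac{3}{23} + \frac{54}{121} = \frac{1605}{2783} \approx 0.57672$)
$A{\left(D \right)} = - \frac{D \left(-8 + 5 D\right)}{6}$ ($A{\left(D \right)} = \left(-8 + 5 D\right) D \left(- \frac{1}{6}\right) = \left(-8 + 5 D\right) \left(- \frac{D}{6}\right) = - \frac{D \left(-8 + 5 D\right)}{6}$)
$A{\left(g \right)} \left(-49\right) = \frac{1}{6} \cdot \frac{1605}{2783} \left(8 - \frac{8025}{2783}\right) \left(-49\right) = \frac{1}{6} \cdot \frac{1605}{2783} \cdot \frac{14239}{2783} \left(-49\right) = \frac{7617865}{15490178} \left(-49\right) = - \frac{373275385}{15490178}$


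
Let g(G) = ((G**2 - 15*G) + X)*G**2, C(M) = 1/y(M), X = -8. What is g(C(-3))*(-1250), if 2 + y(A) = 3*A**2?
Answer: 10748/625 ≈ 17.197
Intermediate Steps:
y(A) = -2 + 3*A**2
C(M) = 1/(-2 + 3*M**2)
g(G) = G**2*(-8 + G**2 - 15*G) (g(G) = ((G**2 - 15*G) - 8)*G**2 = (-8 + G**2 - 15*G)*G**2 = G**2*(-8 + G**2 - 15*G))
g(C(-3))*(-1250) = ((1/(-2 + 3*(-3)**2))**2*(-8 + (1/(-2 + 3*(-3)**2))**2 - 15/(-2 + 3*(-3)**2)))*(-1250) = ((1/(-2 + 3*9))**2*(-8 + (1/(-2 + 3*9))**2 - 15/(-2 + 3*9)))*(-1250) = ((1/(-2 + 27))**2*(-8 + (1/(-2 + 27))**2 - 15/(-2 + 27)))*(-1250) = ((1/25)**2*(-8 + (1/25)**2 - 15/25))*(-1250) = ((1/25)**2*(-8 + (1/25)**2 - 15*1/25))*(-1250) = ((-8 + 1/625 - 3/5)/625)*(-1250) = ((1/625)*(-5374/625))*(-1250) = -5374/390625*(-1250) = 10748/625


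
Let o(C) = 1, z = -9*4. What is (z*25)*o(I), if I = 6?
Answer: -900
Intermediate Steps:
z = -36
(z*25)*o(I) = -36*25*1 = -900*1 = -900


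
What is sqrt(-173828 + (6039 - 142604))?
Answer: I*sqrt(310393) ≈ 557.13*I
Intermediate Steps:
sqrt(-173828 + (6039 - 142604)) = sqrt(-173828 - 136565) = sqrt(-310393) = I*sqrt(310393)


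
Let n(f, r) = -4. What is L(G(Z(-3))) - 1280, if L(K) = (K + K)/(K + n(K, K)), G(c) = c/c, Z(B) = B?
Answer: -3842/3 ≈ -1280.7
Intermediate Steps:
G(c) = 1
L(K) = 2*K/(-4 + K) (L(K) = (K + K)/(K - 4) = (2*K)/(-4 + K) = 2*K/(-4 + K))
L(G(Z(-3))) - 1280 = 2*1/(-4 + 1) - 1280 = 2*1/(-3) - 1280 = 2*1*(-1/3) - 1280 = -2/3 - 1280 = -3842/3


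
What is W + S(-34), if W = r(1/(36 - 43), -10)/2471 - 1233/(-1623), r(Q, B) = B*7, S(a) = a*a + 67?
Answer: 233699652/190973 ≈ 1223.7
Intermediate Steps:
S(a) = 67 + a**2 (S(a) = a**2 + 67 = 67 + a**2)
r(Q, B) = 7*B
W = 139673/190973 (W = (7*(-10))/2471 - 1233/(-1623) = -70*1/2471 - 1233*(-1/1623) = -10/353 + 411/541 = 139673/190973 ≈ 0.73138)
W + S(-34) = 139673/190973 + (67 + (-34)**2) = 139673/190973 + (67 + 1156) = 139673/190973 + 1223 = 233699652/190973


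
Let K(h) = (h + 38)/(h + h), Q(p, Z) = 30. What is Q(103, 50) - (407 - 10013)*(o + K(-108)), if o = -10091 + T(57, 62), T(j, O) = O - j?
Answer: -1743893513/18 ≈ -9.6883e+7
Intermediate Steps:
o = -10086 (o = -10091 + (62 - 1*57) = -10091 + (62 - 57) = -10091 + 5 = -10086)
K(h) = (38 + h)/(2*h) (K(h) = (38 + h)/((2*h)) = (38 + h)*(1/(2*h)) = (38 + h)/(2*h))
Q(103, 50) - (407 - 10013)*(o + K(-108)) = 30 - (407 - 10013)*(-10086 + (1/2)*(38 - 108)/(-108)) = 30 - (-9606)*(-10086 + (1/2)*(-1/108)*(-70)) = 30 - (-9606)*(-10086 + 35/108) = 30 - (-9606)*(-1089253)/108 = 30 - 1*1743894053/18 = 30 - 1743894053/18 = -1743893513/18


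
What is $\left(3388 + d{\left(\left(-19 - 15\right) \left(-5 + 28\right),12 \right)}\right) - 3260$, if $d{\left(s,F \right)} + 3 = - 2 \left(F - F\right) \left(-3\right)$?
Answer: $125$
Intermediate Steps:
$d{\left(s,F \right)} = -3$ ($d{\left(s,F \right)} = -3 + - 2 \left(F - F\right) \left(-3\right) = -3 + \left(-2\right) 0 \left(-3\right) = -3 + 0 \left(-3\right) = -3 + 0 = -3$)
$\left(3388 + d{\left(\left(-19 - 15\right) \left(-5 + 28\right),12 \right)}\right) - 3260 = \left(3388 - 3\right) - 3260 = 3385 - 3260 = 125$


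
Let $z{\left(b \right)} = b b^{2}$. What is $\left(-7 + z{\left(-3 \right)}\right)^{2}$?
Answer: $1156$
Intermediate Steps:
$z{\left(b \right)} = b^{3}$
$\left(-7 + z{\left(-3 \right)}\right)^{2} = \left(-7 + \left(-3\right)^{3}\right)^{2} = \left(-7 - 27\right)^{2} = \left(-34\right)^{2} = 1156$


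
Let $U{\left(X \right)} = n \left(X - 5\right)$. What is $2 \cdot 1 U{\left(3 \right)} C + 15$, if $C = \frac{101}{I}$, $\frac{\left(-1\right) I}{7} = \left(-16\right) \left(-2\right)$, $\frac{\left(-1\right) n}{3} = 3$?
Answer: $- \frac{69}{56} \approx -1.2321$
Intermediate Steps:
$n = -9$ ($n = \left(-3\right) 3 = -9$)
$I = -224$ ($I = - 7 \left(\left(-16\right) \left(-2\right)\right) = \left(-7\right) 32 = -224$)
$U{\left(X \right)} = 45 - 9 X$ ($U{\left(X \right)} = - 9 \left(X - 5\right) = - 9 \left(-5 + X\right) = 45 - 9 X$)
$C = - \frac{101}{224}$ ($C = \frac{101}{-224} = 101 \left(- \frac{1}{224}\right) = - \frac{101}{224} \approx -0.45089$)
$2 \cdot 1 U{\left(3 \right)} C + 15 = 2 \cdot 1 \left(45 - 27\right) \left(- \frac{101}{224}\right) + 15 = 2 \left(45 - 27\right) \left(- \frac{101}{224}\right) + 15 = 2 \cdot 18 \left(- \frac{101}{224}\right) + 15 = 36 \left(- \frac{101}{224}\right) + 15 = - \frac{909}{56} + 15 = - \frac{69}{56}$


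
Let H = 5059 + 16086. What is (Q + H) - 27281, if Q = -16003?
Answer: -22139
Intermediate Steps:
H = 21145
(Q + H) - 27281 = (-16003 + 21145) - 27281 = 5142 - 27281 = -22139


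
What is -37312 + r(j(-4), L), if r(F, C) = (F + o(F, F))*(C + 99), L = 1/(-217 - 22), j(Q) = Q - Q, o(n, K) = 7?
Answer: -8751948/239 ≈ -36619.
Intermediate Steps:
j(Q) = 0
L = -1/239 (L = 1/(-239) = -1/239 ≈ -0.0041841)
r(F, C) = (7 + F)*(99 + C) (r(F, C) = (F + 7)*(C + 99) = (7 + F)*(99 + C))
-37312 + r(j(-4), L) = -37312 + (693 + 7*(-1/239) + 99*0 - 1/239*0) = -37312 + (693 - 7/239 + 0 + 0) = -37312 + 165620/239 = -8751948/239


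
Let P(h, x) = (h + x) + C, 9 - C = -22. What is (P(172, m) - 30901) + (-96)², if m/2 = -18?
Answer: -21518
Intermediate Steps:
C = 31 (C = 9 - 1*(-22) = 9 + 22 = 31)
m = -36 (m = 2*(-18) = -36)
P(h, x) = 31 + h + x (P(h, x) = (h + x) + 31 = 31 + h + x)
(P(172, m) - 30901) + (-96)² = ((31 + 172 - 36) - 30901) + (-96)² = (167 - 30901) + 9216 = -30734 + 9216 = -21518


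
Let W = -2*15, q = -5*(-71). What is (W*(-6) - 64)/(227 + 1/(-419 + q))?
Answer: 7424/14527 ≈ 0.51105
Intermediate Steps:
q = 355
W = -30
(W*(-6) - 64)/(227 + 1/(-419 + q)) = (-30*(-6) - 64)/(227 + 1/(-419 + 355)) = (180 - 64)/(227 + 1/(-64)) = 116/(227 - 1/64) = 116/(14527/64) = 116*(64/14527) = 7424/14527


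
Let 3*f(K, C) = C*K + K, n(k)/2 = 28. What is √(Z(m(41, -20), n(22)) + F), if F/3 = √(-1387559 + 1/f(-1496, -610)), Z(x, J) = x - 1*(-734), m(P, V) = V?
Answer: √(4115603159976 + 113883*I*√31992393305543902)/75922 ≈ 46.472 + 38.021*I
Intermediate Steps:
n(k) = 56 (n(k) = 2*28 = 56)
Z(x, J) = 734 + x (Z(x, J) = x + 734 = 734 + x)
f(K, C) = K/3 + C*K/3 (f(K, C) = (C*K + K)/3 = (K + C*K)/3 = K/3 + C*K/3)
F = 3*I*√31992393305543902/151844 (F = 3*√(-1387559 + 1/((⅓)*(-1496)*(1 - 610))) = 3*√(-1387559 + 1/((⅓)*(-1496)*(-609))) = 3*√(-1387559 + 1/303688) = 3*√(-421385017591/303688) = 3*(I*√31992393305543902/151844) = 3*I*√31992393305543902/151844 ≈ 3533.8*I)
√(Z(m(41, -20), n(22)) + F) = √((734 - 20) + 3*I*√31992393305543902/151844) = √(714 + 3*I*√31992393305543902/151844)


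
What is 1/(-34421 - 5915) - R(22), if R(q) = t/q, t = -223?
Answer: 4497453/443696 ≈ 10.136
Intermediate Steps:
R(q) = -223/q
1/(-34421 - 5915) - R(22) = 1/(-34421 - 5915) - (-223)/22 = 1/(-40336) - (-223)/22 = -1/40336 - 1*(-223/22) = -1/40336 + 223/22 = 4497453/443696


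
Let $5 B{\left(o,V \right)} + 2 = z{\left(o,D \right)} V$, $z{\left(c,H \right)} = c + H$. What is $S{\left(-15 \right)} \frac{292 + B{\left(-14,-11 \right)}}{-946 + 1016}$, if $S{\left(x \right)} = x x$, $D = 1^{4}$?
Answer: $\frac{14409}{14} \approx 1029.2$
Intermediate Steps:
$D = 1$
$z{\left(c,H \right)} = H + c$
$S{\left(x \right)} = x^{2}$
$B{\left(o,V \right)} = - \frac{2}{5} + \frac{V \left(1 + o\right)}{5}$ ($B{\left(o,V \right)} = - \frac{2}{5} + \frac{\left(1 + o\right) V}{5} = - \frac{2}{5} + \frac{V \left(1 + o\right)}{5}$)
$S{\left(-15 \right)} \frac{292 + B{\left(-14,-11 \right)}}{-946 + 1016} = \left(-15\right)^{2} \frac{292 - \left(\frac{2}{5} + \frac{11 \left(1 - 14\right)}{5}\right)}{-946 + 1016} = 225 \frac{292 - \left(\frac{2}{5} + \frac{11}{5} \left(-13\right)\right)}{70} = 225 \left(292 + \left(- \frac{2}{5} + \frac{143}{5}\right)\right) \frac{1}{70} = 225 \left(292 + \frac{141}{5}\right) \frac{1}{70} = 225 \cdot \frac{1601}{5} \cdot \frac{1}{70} = 225 \cdot \frac{1601}{350} = \frac{14409}{14}$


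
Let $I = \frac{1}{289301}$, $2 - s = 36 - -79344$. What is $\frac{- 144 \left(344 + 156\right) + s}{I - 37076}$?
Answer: $\frac{43793806778}{10726123875} \approx 4.0829$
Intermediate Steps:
$s = -79378$ ($s = 2 - \left(36 - -79344\right) = 2 - \left(36 + 79344\right) = 2 - 79380 = -79378$)
$I = \frac{1}{289301} \approx 3.4566 \cdot 10^{-6}$
$\frac{- 144 \left(344 + 156\right) + s}{I - 37076} = \frac{- 144 \left(344 + 156\right) - 79378}{\frac{1}{289301} - 37076} = \frac{\left(-144\right) 500 - 79378}{- \frac{10726123875}{289301}} = \left(-72000 - 79378\right) \left(- \frac{289301}{10726123875}\right) = \left(-151378\right) \left(- \frac{289301}{10726123875}\right) = \frac{43793806778}{10726123875}$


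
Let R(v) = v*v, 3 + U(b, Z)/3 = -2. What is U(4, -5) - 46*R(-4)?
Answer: -751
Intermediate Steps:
U(b, Z) = -15 (U(b, Z) = -9 + 3*(-2) = -9 - 6 = -15)
R(v) = v**2
U(4, -5) - 46*R(-4) = -15 - 46*(-4)**2 = -15 - 46*16 = -15 - 736 = -751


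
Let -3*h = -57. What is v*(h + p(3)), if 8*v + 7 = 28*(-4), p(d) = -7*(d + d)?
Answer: 2737/8 ≈ 342.13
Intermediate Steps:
p(d) = -14*d
v = -119/8 (v = -7/8 + (28*(-4))/8 = -7/8 + (1/8)*(-112) = -7/8 - 14 = -119/8 ≈ -14.875)
h = 19 (h = -1/3*(-57) = 19)
v*(h + p(3)) = -119*(19 - 14*3)/8 = -119*(19 - 42)/8 = -119/8*(-23) = 2737/8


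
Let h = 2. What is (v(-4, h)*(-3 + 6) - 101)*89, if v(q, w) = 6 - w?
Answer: -7921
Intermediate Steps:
(v(-4, h)*(-3 + 6) - 101)*89 = ((6 - 1*2)*(-3 + 6) - 101)*89 = ((6 - 2)*3 - 101)*89 = (4*3 - 101)*89 = (12 - 101)*89 = -89*89 = -7921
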